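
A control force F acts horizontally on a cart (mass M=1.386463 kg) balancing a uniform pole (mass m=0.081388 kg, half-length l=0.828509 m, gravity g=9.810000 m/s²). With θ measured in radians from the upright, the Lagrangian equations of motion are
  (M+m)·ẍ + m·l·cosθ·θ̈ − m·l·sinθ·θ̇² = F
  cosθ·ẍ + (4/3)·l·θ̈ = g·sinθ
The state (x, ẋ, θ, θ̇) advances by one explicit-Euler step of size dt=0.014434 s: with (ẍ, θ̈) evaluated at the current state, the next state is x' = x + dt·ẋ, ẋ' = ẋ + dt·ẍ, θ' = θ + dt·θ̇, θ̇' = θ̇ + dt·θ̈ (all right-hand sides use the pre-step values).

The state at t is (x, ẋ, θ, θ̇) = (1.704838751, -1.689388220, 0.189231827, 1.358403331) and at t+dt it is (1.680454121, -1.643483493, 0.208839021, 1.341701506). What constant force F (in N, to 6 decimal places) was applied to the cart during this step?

ẍ = (ẋ'−ẋ)/dt = (-1.643483493−-1.689388220)/0.014434 = 3.180319
θ̈ = (θ̇'−θ̇)/dt = (1.341701506−1.358403331)/0.014434 = -1.157117
sinθ=0.188104, cosθ=0.982149
F = (M+m)·ẍ + m·l·cosθ·θ̈ − m·l·sinθ·θ̇² = 4.668235 + -0.076632 − 0.023405 = 4.568197

F = 4.568197 N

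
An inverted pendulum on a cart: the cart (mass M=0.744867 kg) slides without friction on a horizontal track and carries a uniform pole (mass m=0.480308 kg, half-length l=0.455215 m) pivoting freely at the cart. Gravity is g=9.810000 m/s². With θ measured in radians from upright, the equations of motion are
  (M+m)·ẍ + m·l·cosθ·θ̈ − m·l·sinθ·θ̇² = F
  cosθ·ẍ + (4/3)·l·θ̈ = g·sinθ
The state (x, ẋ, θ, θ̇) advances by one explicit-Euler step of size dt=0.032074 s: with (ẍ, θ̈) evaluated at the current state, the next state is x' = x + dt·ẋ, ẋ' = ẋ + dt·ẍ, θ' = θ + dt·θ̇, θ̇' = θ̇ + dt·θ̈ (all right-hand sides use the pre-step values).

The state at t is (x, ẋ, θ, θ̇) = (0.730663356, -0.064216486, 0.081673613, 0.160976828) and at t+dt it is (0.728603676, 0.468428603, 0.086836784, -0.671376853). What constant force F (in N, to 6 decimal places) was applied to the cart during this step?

ẍ = (ẋ'−ẋ)/dt = (0.468428603−-0.064216486)/0.032074 = 16.606756
θ̈ = (θ̇'−θ̇)/dt = (-0.671376853−0.160976828)/0.032074 = -25.951041
sinθ=0.081583, cosθ=0.996667
F = (M+m)·ẍ + m·l·cosθ·θ̈ − m·l·sinθ·θ̇² = 20.346182 + -5.655110 − 0.000462 = 14.690610

F = 14.690610 N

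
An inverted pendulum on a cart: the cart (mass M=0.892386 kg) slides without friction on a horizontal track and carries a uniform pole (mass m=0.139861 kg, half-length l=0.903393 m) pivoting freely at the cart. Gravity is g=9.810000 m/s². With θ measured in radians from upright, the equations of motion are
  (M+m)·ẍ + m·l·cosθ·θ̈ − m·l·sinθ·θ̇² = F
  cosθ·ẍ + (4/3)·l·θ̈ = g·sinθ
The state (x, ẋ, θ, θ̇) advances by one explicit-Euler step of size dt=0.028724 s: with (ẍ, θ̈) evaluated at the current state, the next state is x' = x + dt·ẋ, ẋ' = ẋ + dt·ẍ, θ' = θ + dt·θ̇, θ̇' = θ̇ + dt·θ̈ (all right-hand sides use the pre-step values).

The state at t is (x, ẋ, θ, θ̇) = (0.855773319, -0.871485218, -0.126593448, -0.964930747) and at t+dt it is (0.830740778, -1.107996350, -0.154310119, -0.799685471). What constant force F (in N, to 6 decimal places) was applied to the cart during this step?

F = -7.763532 N

ẍ = (ẋ'−ẋ)/dt = (-1.107996350−-0.871485218)/0.028724 = -8.233920
θ̈ = (θ̇'−θ̇)/dt = (-0.799685471−-0.964930747)/0.028724 = 5.752864
sinθ=-0.126256, cosθ=0.991998
F = (M+m)·ẍ + m·l·cosθ·θ̈ − m·l·sinθ·θ̇² = -8.499440 + 0.721055 − -0.014853 = -7.763532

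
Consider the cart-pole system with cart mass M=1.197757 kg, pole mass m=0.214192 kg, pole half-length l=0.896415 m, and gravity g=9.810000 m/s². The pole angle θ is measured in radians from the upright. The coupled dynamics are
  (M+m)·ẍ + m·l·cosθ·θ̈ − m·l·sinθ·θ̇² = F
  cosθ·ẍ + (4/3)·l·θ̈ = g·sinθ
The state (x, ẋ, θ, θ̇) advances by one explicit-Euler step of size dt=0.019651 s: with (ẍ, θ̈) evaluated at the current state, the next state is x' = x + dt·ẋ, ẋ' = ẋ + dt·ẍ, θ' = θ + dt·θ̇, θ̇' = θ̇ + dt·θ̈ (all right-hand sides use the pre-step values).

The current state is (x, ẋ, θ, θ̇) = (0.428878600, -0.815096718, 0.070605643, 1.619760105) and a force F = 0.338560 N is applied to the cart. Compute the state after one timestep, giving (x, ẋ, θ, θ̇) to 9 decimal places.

sinθ=0.070546994, cosθ=0.997508457
temp = (F + m·l·θ̇²·sinθ)/(M+m) = (0.338560 + 0.035537942)/1.411949 = 0.264951455
θ̈ = (g·sinθ − cosθ·temp)/(l·(4/3 − m·cos²θ/(M+m))) = 0.403594902
ẍ = temp − m·l·θ̈·cosθ/(M+m) = 0.210205049
Euler: x'=0.428878600+0.019651·-0.815096718=0.412861134, ẋ'=-0.815096718+0.019651·0.210205049=-0.810965979
       θ'=0.070605643+0.019651·1.619760105=0.102435549, θ̇'=1.619760105+0.019651·0.403594902=1.627691148

(0.412861134, -0.810965979, 0.102435549, 1.627691148)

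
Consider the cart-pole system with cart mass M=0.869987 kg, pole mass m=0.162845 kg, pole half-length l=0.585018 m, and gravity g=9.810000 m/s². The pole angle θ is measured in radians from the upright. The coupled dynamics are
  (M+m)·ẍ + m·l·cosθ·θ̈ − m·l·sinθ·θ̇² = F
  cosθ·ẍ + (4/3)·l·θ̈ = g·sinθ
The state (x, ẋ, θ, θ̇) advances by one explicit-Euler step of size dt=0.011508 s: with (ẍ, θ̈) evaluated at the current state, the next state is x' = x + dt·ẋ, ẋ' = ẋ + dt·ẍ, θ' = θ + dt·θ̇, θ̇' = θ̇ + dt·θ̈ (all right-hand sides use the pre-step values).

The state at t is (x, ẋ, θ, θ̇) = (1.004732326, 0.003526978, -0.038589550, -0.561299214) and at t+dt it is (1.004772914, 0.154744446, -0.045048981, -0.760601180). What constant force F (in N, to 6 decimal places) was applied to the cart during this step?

F = 11.924118 N

ẍ = (ẋ'−ẋ)/dt = (0.154744446−0.003526978)/0.011508 = 13.140204
θ̈ = (θ̇'−θ̇)/dt = (-0.760601180−-0.561299214)/0.011508 = -17.318558
sinθ=-0.038580, cosθ=0.999256
F = (M+m)·ẍ + m·l·cosθ·θ̈ − m·l·sinθ·θ̇² = 13.571623 + -1.648663 − -0.001158 = 11.924118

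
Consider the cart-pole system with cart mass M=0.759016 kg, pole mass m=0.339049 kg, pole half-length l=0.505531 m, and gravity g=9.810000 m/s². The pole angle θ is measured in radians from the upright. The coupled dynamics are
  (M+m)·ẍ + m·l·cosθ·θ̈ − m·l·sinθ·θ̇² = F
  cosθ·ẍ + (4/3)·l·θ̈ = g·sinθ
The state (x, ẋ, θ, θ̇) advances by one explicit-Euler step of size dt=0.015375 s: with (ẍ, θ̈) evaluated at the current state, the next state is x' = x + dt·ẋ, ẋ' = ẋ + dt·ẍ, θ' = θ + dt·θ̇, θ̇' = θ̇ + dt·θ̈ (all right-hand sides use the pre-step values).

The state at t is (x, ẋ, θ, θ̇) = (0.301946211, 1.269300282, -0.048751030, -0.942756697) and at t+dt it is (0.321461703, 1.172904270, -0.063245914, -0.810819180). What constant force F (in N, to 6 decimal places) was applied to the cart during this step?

F = -5.407984 N

ẍ = (ẋ'−ẋ)/dt = (1.172904270−1.269300282)/0.015375 = -6.269659
θ̈ = (θ̇'−θ̇)/dt = (-0.810819180−-0.942756697)/0.015375 = 8.581302
sinθ=-0.048732, cosθ=0.998812
F = (M+m)·ẍ + m·l·cosθ·θ̈ − m·l·sinθ·θ̇² = -6.884493 + 1.469086 − -0.007424 = -5.407984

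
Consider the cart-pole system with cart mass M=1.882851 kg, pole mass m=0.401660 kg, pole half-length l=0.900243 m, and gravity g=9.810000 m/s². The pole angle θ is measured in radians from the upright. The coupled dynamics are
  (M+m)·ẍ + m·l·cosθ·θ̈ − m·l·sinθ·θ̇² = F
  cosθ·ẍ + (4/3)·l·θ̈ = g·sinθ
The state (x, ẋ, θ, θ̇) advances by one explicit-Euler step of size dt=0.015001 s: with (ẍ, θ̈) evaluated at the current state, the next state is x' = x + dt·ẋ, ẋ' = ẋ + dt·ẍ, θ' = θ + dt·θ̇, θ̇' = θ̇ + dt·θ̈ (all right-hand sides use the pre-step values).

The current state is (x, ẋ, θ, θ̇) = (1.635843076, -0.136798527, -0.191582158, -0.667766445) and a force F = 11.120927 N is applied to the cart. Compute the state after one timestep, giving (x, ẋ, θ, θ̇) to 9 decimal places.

sinθ=-0.190412344, cosθ=0.981704202
temp = (F + m·l·θ̇²·sinθ)/(M+m) = (11.120927 + -0.030701714)/2.284511 = 4.854529169
θ̈ = (g·sinθ − cosθ·temp)/(l·(4/3 − m·cos²θ/(M+m))) = -6.331135661
ẍ = temp − m·l·θ̈·cosθ/(M+m) = 5.838285075
Euler: x'=1.635843076+0.015001·-0.136798527=1.633790961, ẋ'=-0.136798527+0.015001·5.838285075=-0.049218413
       θ'=-0.191582158+0.015001·-0.667766445=-0.201599322, θ̇'=-0.667766445+0.015001·-6.331135661=-0.762739811

(1.633790961, -0.049218413, -0.201599322, -0.762739811)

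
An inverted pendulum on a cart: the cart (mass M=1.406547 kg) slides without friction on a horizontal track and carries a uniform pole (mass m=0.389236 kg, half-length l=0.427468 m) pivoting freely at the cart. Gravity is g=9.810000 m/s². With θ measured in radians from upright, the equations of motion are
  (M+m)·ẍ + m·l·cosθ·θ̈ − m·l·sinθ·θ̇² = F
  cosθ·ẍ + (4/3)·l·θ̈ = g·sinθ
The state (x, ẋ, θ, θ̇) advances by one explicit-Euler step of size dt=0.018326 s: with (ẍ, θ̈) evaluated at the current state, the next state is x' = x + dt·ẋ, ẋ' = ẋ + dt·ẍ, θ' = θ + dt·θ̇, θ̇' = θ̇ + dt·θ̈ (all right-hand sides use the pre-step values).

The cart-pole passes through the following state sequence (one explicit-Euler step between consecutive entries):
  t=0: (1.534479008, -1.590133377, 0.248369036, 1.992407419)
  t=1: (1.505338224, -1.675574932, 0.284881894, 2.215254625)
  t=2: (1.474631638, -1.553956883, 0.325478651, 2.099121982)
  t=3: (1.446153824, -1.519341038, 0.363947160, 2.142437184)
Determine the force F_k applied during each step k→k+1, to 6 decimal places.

step 0→1:
  ẍ = (ẋ'−ẋ)/dt = (-1.675574932−-1.590133377)/0.018326 = -4.662313
  θ̈ = (θ̇'−θ̇)/dt = (2.215254625−1.992407419)/0.018326 = 12.160166
  sinθ=0.245823, cosθ=0.969315
  F = (M+m)·ẍ + m·l·cosθ·θ̈ − m·l·sinθ·θ̇² = -8.372503 + 1.961196 − 0.162366 = -6.573674
step 1→2:
  ẍ = (ẋ'−ẋ)/dt = (-1.553956883−-1.675574932)/0.018326 = 6.636366
  θ̈ = (θ̇'−θ̇)/dt = (2.099121982−2.215254625)/0.018326 = -6.337043
  sinθ=0.281044, cosθ=0.959695
  F = (M+m)·ẍ + m·l·cosθ·θ̈ − m·l·sinθ·θ̇² = 11.917474 + -1.011897 − 0.229477 = 10.676100
step 2→3:
  ẍ = (ẋ'−ẋ)/dt = (-1.519341038−-1.553956883)/0.018326 = 1.888893
  θ̈ = (θ̇'−θ̇)/dt = (2.142437184−2.099121982)/0.018326 = 2.363593
  sinθ=0.319762, cosθ=0.947498
  F = (M+m)·ẍ + m·l·cosθ·θ̈ − m·l·sinθ·θ̇² = 3.392041 + 0.372621 − 0.234433 = 3.530229

F_0 = -6.573674 N
F_1 = 10.676100 N
F_2 = 3.530229 N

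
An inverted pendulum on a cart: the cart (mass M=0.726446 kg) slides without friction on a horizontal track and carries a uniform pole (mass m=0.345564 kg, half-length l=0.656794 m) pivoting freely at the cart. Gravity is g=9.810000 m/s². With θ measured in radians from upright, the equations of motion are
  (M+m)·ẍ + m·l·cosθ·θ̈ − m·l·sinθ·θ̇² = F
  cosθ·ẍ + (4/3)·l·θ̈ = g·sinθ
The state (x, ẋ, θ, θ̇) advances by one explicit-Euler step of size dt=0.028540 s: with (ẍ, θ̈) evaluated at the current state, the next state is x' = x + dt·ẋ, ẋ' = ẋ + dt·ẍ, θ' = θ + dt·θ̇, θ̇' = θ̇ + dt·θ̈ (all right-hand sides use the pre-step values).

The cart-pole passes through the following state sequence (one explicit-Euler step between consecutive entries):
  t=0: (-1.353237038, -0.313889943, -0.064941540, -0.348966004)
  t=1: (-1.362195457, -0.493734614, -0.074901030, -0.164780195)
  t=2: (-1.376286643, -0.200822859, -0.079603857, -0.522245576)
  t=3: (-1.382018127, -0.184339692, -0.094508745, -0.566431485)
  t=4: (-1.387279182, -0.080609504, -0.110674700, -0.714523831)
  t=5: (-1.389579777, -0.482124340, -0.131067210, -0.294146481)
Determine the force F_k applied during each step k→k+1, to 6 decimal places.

F_0 = -5.291822 N
F_1 = 8.167942 N
F_2 = 0.273782 N
F_3 = 2.730702 N
F_4 = -11.746171 N

step 0→1:
  ẍ = (ẋ'−ẋ)/dt = (-0.493734614−-0.313889943)/0.028540 = -6.301495
  θ̈ = (θ̇'−θ̇)/dt = (-0.164780195−-0.348966004)/0.028540 = 6.453602
  sinθ=-0.064896, cosθ=0.997892
  F = (M+m)·ẍ + m·l·cosθ·θ̈ − m·l·sinθ·θ̇² = -6.755266 + 1.461650 − -0.001794 = -5.291822
step 1→2:
  ẍ = (ẋ'−ẋ)/dt = (-0.200822859−-0.493734614)/0.028540 = 10.263201
  θ̈ = (θ̇'−θ̇)/dt = (-0.522245576−-0.164780195)/0.028540 = -12.525066
  sinθ=-0.074831, cosθ=0.997196
  F = (M+m)·ẍ + m·l·cosθ·θ̈ − m·l·sinθ·θ̇² = 11.002254 + -2.834773 − -0.000461 = 8.167942
step 2→3:
  ẍ = (ẋ'−ẋ)/dt = (-0.184339692−-0.200822859)/0.028540 = 0.577546
  θ̈ = (θ̇'−θ̇)/dt = (-0.566431485−-0.522245576)/0.028540 = -1.548210
  sinθ=-0.079520, cosθ=0.996833
  F = (M+m)·ẍ + m·l·cosθ·θ̈ − m·l·sinθ·θ̇² = 0.619135 + -0.350276 − -0.004922 = 0.273782
step 3→4:
  ẍ = (ẋ'−ẋ)/dt = (-0.080609504−-0.184339692)/0.028540 = 3.634555
  θ̈ = (θ̇'−θ̇)/dt = (-0.714523831−-0.566431485)/0.028540 = -5.188940
  sinθ=-0.094368, cosθ=0.995537
  F = (M+m)·ẍ + m·l·cosθ·θ̈ − m·l·sinθ·θ̇² = 3.896279 + -1.172449 − -0.006872 = 2.730702
step 4→5:
  ẍ = (ẋ'−ẋ)/dt = (-0.482124340−-0.080609504)/0.028540 = -14.068495
  θ̈ = (θ̇'−θ̇)/dt = (-0.294146481−-0.714523831)/0.028540 = 14.729410
  sinθ=-0.110449, cosθ=0.993882
  F = (M+m)·ẍ + m·l·cosθ·θ̈ − m·l·sinθ·θ̇² = -15.081567 + 3.322598 − -0.012798 = -11.746171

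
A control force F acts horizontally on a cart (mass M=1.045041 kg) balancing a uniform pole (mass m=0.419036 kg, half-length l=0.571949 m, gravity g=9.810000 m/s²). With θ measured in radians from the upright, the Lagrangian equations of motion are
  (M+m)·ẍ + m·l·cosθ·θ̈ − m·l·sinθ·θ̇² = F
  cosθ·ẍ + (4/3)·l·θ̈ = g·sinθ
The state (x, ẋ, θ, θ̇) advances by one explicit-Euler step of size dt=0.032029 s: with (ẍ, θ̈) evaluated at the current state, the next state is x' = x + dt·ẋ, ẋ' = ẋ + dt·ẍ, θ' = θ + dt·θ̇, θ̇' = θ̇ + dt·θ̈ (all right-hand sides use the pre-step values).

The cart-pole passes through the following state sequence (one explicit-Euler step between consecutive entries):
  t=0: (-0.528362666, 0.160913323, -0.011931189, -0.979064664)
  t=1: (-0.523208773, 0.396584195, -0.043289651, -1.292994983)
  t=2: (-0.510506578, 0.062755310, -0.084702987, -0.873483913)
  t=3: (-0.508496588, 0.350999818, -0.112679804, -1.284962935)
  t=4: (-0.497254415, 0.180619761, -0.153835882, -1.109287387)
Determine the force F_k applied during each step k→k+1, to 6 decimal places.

step 0→1:
  ẍ = (ẋ'−ẋ)/dt = (0.396584195−0.160913323)/0.032029 = 7.358047
  θ̈ = (θ̇'−θ̇)/dt = (-1.292994983−-0.979064664)/0.032029 = -9.801440
  sinθ=-0.011931, cosθ=0.999929
  F = (M+m)·ẍ + m·l·cosθ·θ̈ − m·l·sinθ·θ̇² = 10.772747 + -2.348917 − -0.002741 = 8.426571
step 1→2:
  ẍ = (ẋ'−ẋ)/dt = (0.062755310−0.396584195)/0.032029 = -10.422707
  θ̈ = (θ̇'−θ̇)/dt = (-0.873483913−-1.292994983)/0.032029 = 13.097851
  sinθ=-0.043276, cosθ=0.999063
  F = (M+m)·ẍ + m·l·cosθ·θ̈ − m·l·sinθ·θ̇² = -15.259646 + 3.136185 − -0.017340 = -12.106121
step 2→3:
  ẍ = (ẋ'−ẋ)/dt = (0.350999818−0.062755310)/0.032029 = 8.999485
  θ̈ = (θ̇'−θ̇)/dt = (-1.284962935−-0.873483913)/0.032029 = -12.847077
  sinθ=-0.084602, cosθ=0.996415
  F = (M+m)·ẍ + m·l·cosθ·θ̈ − m·l·sinθ·θ̇² = 13.175939 + -3.067984 − -0.015470 = 10.123425
step 3→4:
  ẍ = (ẋ'−ẋ)/dt = (0.180619761−0.350999818)/0.032029 = -5.319556
  θ̈ = (θ̇'−θ̇)/dt = (-1.109287387−-1.284962935)/0.032029 = 5.484890
  sinθ=-0.112442, cosθ=0.993658
  F = (M+m)·ẍ + m·l·cosθ·θ̈ − m·l·sinθ·θ̇² = -7.788240 + 1.306212 − -0.044496 = -6.437532

F_0 = 8.426571 N
F_1 = -12.106121 N
F_2 = 10.123425 N
F_3 = -6.437532 N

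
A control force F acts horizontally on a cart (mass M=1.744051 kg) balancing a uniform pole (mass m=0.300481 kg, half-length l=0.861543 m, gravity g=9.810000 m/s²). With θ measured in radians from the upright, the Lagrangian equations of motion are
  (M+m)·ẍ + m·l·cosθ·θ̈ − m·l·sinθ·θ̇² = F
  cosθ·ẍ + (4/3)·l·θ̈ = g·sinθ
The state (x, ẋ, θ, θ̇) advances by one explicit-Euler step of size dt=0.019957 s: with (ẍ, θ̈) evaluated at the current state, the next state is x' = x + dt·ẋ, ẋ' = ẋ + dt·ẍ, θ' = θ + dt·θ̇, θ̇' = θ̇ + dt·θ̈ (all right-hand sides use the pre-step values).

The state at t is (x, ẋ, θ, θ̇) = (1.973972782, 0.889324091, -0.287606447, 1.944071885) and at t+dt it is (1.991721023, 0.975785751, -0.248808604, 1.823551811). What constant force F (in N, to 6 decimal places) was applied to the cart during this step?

ẍ = (ẋ'−ẋ)/dt = (0.975785751−0.889324091)/0.019957 = 4.332398
θ̈ = (θ̇'−θ̇)/dt = (1.823551811−1.944071885)/0.019957 = -6.038988
sinθ=-0.283658, cosθ=0.958926
F = (M+m)·ẍ + m·l·cosθ·θ̈ − m·l·sinθ·θ̇² = 8.857726 + -1.499143 − -0.277532 = 7.636115

F = 7.636115 N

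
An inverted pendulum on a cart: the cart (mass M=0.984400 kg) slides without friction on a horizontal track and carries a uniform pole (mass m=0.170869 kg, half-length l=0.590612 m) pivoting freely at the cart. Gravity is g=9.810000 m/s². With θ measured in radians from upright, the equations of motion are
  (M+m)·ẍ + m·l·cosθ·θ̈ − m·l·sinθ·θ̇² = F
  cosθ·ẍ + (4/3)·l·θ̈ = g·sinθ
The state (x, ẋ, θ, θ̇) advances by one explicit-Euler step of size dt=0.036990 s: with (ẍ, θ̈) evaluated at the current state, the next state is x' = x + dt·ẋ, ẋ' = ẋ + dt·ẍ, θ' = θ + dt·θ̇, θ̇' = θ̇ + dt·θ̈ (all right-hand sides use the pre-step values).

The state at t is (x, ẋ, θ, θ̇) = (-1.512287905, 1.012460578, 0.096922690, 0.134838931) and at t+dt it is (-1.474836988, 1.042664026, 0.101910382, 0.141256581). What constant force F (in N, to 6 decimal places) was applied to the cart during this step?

ẍ = (ẋ'−ẋ)/dt = (1.042664026−1.012460578)/0.036990 = 0.816530
θ̈ = (θ̇'−θ̇)/dt = (0.141256581−0.134838931)/0.036990 = 0.173497
sinθ=0.096771, cosθ=0.995307
F = (M+m)·ẍ + m·l·cosθ·θ̈ − m·l·sinθ·θ̇² = 0.943312 + 0.017427 − 0.000178 = 0.960561

F = 0.960561 N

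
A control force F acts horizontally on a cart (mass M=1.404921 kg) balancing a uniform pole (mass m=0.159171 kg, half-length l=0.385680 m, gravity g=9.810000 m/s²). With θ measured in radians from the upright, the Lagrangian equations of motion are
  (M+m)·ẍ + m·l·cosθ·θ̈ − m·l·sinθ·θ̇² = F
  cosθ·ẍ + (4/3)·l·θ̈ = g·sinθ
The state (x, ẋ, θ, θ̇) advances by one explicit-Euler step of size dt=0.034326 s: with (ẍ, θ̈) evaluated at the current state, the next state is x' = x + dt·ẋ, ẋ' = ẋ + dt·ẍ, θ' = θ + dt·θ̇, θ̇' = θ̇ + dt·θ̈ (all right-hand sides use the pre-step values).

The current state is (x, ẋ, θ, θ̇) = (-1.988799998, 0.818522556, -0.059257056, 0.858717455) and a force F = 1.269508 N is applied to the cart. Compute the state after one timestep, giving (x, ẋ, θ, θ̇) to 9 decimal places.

sinθ=-0.059222383, cosθ=0.998244814
temp = (F + m·l·θ̇²·sinθ)/(M+m) = (1.269508 + -0.002680881)/1.564092 = 0.809944120
θ̈ = (g·sinθ − cosθ·temp)/(l·(4/3 − m·cos²θ/(M+m))) = -2.924458707
ẍ = temp − m·l·θ̈·cosθ/(M+m) = 0.924524782
Euler: x'=-1.988799998+0.034326·0.818522556=-1.960703393, ẋ'=0.818522556+0.034326·0.924524782=0.850257794
       θ'=-0.059257056+0.034326·0.858717455=-0.029780721, θ̇'=0.858717455+0.034326·-2.924458707=0.758332485

(-1.960703393, 0.850257794, -0.029780721, 0.758332485)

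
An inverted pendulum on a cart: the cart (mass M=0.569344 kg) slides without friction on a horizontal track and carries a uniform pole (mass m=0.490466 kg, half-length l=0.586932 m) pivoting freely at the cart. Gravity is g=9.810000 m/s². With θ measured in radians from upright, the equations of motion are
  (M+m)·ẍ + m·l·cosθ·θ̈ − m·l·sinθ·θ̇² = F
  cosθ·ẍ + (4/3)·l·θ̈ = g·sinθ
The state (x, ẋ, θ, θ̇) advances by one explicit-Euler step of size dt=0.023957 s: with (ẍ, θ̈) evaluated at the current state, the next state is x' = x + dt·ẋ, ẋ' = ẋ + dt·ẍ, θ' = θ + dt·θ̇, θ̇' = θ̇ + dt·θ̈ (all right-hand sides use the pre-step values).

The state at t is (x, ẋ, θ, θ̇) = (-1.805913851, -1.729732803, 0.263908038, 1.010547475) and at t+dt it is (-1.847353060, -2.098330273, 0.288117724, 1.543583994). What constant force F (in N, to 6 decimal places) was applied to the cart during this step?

F = -10.199428 N

ẍ = (ẋ'−ẋ)/dt = (-2.098330273−-1.729732803)/0.023957 = -15.385794
θ̈ = (θ̇'−θ̇)/dt = (1.543583994−1.010547475)/0.023957 = 22.249719
sinθ=0.260855, cosθ=0.965378
F = (M+m)·ẍ + m·l·cosθ·θ̈ − m·l·sinθ·θ̇² = -16.306018 + 6.183275 − 0.076685 = -10.199428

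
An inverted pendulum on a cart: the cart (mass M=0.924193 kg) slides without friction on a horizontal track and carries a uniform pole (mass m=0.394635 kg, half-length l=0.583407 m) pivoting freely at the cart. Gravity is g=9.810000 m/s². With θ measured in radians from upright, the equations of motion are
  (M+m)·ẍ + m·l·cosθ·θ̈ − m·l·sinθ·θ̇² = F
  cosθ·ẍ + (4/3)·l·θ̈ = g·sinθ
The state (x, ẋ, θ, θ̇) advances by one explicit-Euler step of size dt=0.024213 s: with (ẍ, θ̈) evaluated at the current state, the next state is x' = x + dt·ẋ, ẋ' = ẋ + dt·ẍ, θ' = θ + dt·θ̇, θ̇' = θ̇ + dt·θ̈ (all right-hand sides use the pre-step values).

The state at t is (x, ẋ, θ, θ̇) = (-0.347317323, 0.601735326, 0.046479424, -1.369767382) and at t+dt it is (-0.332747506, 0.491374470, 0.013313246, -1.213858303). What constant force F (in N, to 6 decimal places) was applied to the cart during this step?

F = -4.550297 N

ẍ = (ẋ'−ẋ)/dt = (0.491374470−0.601735326)/0.024213 = -4.557917
θ̈ = (θ̇'−θ̇)/dt = (-1.213858303−-1.369767382)/0.024213 = 6.439065
sinθ=0.046463, cosθ=0.998920
F = (M+m)·ẍ + m·l·cosθ·θ̈ − m·l·sinθ·θ̇² = -6.011109 + 1.480883 − 0.020071 = -4.550297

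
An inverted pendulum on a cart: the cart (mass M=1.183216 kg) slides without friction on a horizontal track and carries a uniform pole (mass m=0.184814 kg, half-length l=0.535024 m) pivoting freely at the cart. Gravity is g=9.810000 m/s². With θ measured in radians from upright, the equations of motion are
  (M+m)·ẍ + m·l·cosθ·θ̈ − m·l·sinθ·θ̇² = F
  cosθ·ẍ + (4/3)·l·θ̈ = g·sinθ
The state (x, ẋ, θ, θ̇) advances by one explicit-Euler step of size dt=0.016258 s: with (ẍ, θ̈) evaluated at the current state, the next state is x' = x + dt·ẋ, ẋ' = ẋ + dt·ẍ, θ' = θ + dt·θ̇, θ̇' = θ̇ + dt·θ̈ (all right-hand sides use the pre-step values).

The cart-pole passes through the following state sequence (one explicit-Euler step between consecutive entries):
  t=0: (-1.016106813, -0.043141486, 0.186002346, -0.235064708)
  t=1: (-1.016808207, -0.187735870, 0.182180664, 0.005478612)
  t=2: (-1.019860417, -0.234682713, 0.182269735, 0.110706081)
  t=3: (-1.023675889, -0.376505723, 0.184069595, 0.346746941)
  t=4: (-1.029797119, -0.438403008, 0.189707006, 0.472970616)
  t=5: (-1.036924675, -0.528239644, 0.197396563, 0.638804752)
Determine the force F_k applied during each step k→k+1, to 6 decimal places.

step 0→1:
  ẍ = (ẋ'−ẋ)/dt = (-0.187735870−-0.043141486)/0.016258 = -8.893738
  θ̈ = (θ̇'−θ̇)/dt = (0.005478612−-0.235064708)/0.016258 = 14.795382
  sinθ=0.184932, cosθ=0.982751
  F = (M+m)·ẍ + m·l·cosθ·θ̈ − m·l·sinθ·θ̇² = -12.166900 + 1.437732 − 0.001010 = -10.730178
step 1→2:
  ẍ = (ẋ'−ẋ)/dt = (-0.234682713−-0.187735870)/0.016258 = -2.887615
  θ̈ = (θ̇'−θ̇)/dt = (0.110706081−0.005478612)/0.016258 = 6.472350
  sinθ=0.181175, cosθ=0.983451
  F = (M+m)·ẍ + m·l·cosθ·θ̈ − m·l·sinθ·θ̇² = -3.950344 + 0.629394 − 0.000001 = -3.320950
step 2→3:
  ẍ = (ẋ'−ẋ)/dt = (-0.376505723−-0.234682713)/0.016258 = -8.723275
  θ̈ = (θ̇'−θ̇)/dt = (0.346746941−0.110706081)/0.016258 = 14.518444
  sinθ=0.181262, cosθ=0.983435
  F = (M+m)·ẍ + m·l·cosθ·θ̈ − m·l·sinθ·θ̇² = -11.933702 + 1.411802 − 0.000220 = -10.522120
step 3→4:
  ẍ = (ẋ'−ẋ)/dt = (-0.438403008−-0.376505723)/0.016258 = -3.807189
  θ̈ = (θ̇'−θ̇)/dt = (0.472970616−0.346746941)/0.016258 = 7.763789
  sinθ=0.183032, cosθ=0.983107
  F = (M+m)·ẍ + m·l·cosθ·θ̈ − m·l·sinθ·θ̇² = -5.208349 + 0.754714 − 0.002176 = -4.455811
step 4→5:
  ẍ = (ẋ'−ẋ)/dt = (-0.528239644−-0.438403008)/0.016258 = -5.525688
  θ̈ = (θ̇'−θ̇)/dt = (0.638804752−0.472970616)/0.016258 = 10.200156
  sinθ=0.188571, cosθ=0.982060
  F = (M+m)·ẍ + m·l·cosθ·θ̈ − m·l·sinθ·θ̇² = -7.559307 + 0.990496 − 0.004171 = -6.572982

F_0 = -10.730178 N
F_1 = -3.320950 N
F_2 = -10.522120 N
F_3 = -4.455811 N
F_4 = -6.572982 N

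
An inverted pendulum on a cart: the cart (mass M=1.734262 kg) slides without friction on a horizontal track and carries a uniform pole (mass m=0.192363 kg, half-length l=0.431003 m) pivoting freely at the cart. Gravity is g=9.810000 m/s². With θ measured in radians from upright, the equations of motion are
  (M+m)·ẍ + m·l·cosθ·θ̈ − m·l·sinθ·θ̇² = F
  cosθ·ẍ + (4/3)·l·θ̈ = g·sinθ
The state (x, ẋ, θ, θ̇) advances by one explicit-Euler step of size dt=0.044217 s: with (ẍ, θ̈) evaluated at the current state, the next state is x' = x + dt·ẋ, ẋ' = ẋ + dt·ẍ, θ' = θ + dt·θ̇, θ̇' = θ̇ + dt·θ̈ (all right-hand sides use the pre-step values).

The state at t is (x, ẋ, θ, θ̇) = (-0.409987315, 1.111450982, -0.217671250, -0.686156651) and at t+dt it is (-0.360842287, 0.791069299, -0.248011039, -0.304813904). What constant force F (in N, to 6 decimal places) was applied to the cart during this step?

F = -13.253091 N

ẍ = (ẋ'−ẋ)/dt = (0.791069299−1.111450982)/0.044217 = -7.245668
θ̈ = (θ̇'−θ̇)/dt = (-0.304813904−-0.686156651)/0.044217 = 8.624347
sinθ=-0.215956, cosθ=0.976403
F = (M+m)·ẍ + m·l·cosθ·θ̈ − m·l·sinθ·θ̇² = -13.959684 + 0.698164 − -0.008430 = -13.253091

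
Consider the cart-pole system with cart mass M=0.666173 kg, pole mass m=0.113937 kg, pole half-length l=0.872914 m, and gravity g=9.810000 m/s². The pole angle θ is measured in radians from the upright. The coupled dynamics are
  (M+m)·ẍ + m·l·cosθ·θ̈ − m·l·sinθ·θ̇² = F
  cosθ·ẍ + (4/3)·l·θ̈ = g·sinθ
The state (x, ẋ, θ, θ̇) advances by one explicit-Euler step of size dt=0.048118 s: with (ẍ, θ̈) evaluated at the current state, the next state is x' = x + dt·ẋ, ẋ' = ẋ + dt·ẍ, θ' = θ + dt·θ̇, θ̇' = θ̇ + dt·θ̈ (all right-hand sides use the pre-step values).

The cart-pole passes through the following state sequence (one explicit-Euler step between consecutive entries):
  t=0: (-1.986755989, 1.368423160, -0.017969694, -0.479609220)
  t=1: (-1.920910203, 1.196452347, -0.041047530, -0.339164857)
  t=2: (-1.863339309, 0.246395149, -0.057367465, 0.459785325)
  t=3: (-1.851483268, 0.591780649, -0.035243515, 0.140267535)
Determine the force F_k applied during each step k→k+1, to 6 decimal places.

step 0→1:
  ẍ = (ẋ'−ẋ)/dt = (1.196452347−1.368423160)/0.048118 = -3.573939
  θ̈ = (θ̇'−θ̇)/dt = (-0.339164857−-0.479609220)/0.048118 = 2.918749
  sinθ=-0.017969, cosθ=0.999839
  F = (M+m)·ẍ + m·l·cosθ·θ̈ − m·l·sinθ·θ̇² = -2.788066 + 0.290244 − -0.000411 = -2.497411
step 1→2:
  ẍ = (ẋ'−ẋ)/dt = (0.246395149−1.196452347)/0.048118 = -19.744320
  θ̈ = (θ̇'−θ̇)/dt = (0.459785325−-0.339164857)/0.048118 = 16.603977
  sinθ=-0.041036, cosθ=0.999158
  F = (M+m)·ẍ + m·l·cosθ·θ̈ − m·l·sinθ·θ̇² = -15.402742 + 1.649994 − -0.000469 = -13.752278
step 2→3:
  ẍ = (ẋ'−ẋ)/dt = (0.591780649−0.246395149)/0.048118 = 7.177886
  θ̈ = (θ̇'−θ̇)/dt = (0.140267535−0.459785325)/0.048118 = -6.640297
  sinθ=-0.057336, cosθ=0.998355
  F = (M+m)·ẍ + m·l·cosθ·θ̈ − m·l·sinθ·θ̇² = 5.599540 + -0.659339 − -0.001206 = 4.941407

F_0 = -2.497411 N
F_1 = -13.752278 N
F_2 = 4.941407 N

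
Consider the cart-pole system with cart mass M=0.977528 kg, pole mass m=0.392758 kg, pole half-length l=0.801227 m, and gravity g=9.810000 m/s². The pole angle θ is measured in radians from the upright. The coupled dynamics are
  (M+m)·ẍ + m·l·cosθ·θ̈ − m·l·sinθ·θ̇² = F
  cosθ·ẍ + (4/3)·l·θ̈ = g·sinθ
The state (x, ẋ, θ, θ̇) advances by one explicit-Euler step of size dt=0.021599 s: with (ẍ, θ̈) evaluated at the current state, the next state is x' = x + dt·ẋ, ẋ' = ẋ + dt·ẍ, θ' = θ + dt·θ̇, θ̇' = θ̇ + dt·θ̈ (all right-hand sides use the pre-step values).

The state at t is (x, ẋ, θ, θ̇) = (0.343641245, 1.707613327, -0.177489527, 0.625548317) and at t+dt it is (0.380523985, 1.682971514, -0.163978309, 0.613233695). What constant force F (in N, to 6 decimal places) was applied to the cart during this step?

F = -1.718187 N

ẍ = (ẋ'−ẋ)/dt = (1.682971514−1.707613327)/0.021599 = -1.140877
θ̈ = (θ̇'−θ̇)/dt = (0.613233695−0.625548317)/0.021599 = -0.570148
sinθ=-0.176559, cosθ=0.984290
F = (M+m)·ẍ + m·l·cosθ·θ̈ − m·l·sinθ·θ̇² = -1.563328 + -0.176600 − -0.021742 = -1.718187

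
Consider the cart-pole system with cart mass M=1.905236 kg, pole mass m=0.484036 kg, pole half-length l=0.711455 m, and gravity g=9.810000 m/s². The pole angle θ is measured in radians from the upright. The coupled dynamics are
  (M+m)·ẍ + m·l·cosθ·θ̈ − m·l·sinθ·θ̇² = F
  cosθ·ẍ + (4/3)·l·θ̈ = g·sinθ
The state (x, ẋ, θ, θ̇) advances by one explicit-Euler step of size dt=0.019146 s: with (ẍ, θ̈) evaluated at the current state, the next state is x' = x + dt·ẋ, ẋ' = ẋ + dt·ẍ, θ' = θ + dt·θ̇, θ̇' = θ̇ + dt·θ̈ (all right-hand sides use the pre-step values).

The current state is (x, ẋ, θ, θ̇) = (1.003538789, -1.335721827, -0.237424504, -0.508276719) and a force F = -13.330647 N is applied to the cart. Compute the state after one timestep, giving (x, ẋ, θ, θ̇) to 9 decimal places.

sinθ=-0.235200164, cosθ=0.971946955
temp = (F + m·l·θ̇²·sinθ)/(M+m) = (-13.330647 + -0.020924889)/2.389272 = -5.588133912
θ̈ = (g·sinθ − cosθ·temp)/(l·(4/3 − m·cos²θ/(M+m))) = 3.845237283
ẍ = temp − m·l·θ̈·cosθ/(M+m) = -6.126806919
Euler: x'=1.003538789+0.019146·-1.335721827=0.977965059, ẋ'=-1.335721827+0.019146·-6.126806919=-1.453025672
       θ'=-0.237424504+0.019146·-0.508276719=-0.247155970, θ̇'=-0.508276719+0.019146·3.845237283=-0.434655806

(0.977965059, -1.453025672, -0.247155970, -0.434655806)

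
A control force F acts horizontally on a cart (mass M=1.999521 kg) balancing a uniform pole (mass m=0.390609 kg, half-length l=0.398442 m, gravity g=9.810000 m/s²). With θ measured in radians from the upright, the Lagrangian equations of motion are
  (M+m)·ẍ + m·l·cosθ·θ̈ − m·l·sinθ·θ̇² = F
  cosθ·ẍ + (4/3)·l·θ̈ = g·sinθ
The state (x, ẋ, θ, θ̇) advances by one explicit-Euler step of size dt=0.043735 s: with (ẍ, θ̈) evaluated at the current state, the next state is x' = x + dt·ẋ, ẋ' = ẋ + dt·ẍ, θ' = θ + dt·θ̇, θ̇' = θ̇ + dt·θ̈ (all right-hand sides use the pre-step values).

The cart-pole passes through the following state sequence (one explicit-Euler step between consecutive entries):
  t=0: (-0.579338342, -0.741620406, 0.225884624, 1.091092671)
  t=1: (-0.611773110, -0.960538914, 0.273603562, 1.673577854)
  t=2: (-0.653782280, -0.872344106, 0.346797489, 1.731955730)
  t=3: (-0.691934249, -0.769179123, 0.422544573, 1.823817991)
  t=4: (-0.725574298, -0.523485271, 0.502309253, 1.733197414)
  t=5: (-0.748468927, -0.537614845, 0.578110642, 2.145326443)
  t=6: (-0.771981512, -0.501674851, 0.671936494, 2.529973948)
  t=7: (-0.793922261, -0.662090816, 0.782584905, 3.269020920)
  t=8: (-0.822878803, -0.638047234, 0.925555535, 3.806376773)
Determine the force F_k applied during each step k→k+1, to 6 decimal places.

F_0 = -9.985285 N
F_1 = 4.902102 N
F_2 = 5.786756 N
F_3 = 12.920823 N
F_4 = 0.288160 N
F_5 = 2.719083 N
F_6 = -7.328646 N
F_7 = 1.497196 N

step 0→1:
  ẍ = (ẋ'−ẋ)/dt = (-0.960538914−-0.741620406)/0.043735 = -5.005568
  θ̈ = (θ̇'−θ̇)/dt = (1.673577854−1.091092671)/0.043735 = 13.318513
  sinθ=0.223969, cosθ=0.974596
  F = (M+m)·ẍ + m·l·cosθ·θ̈ − m·l·sinθ·θ̇² = -11.963958 + 2.020170 − 0.041497 = -9.985285
step 1→2:
  ẍ = (ẋ'−ẋ)/dt = (-0.872344106−-0.960538914)/0.043735 = 2.016573
  θ̈ = (θ̇'−θ̇)/dt = (1.731955730−1.673577854)/0.043735 = 1.334809
  sinθ=0.270203, cosθ=0.962803
  F = (M+m)·ẍ + m·l·cosθ·θ̈ − m·l·sinθ·θ̇² = 4.819871 + 0.200016 − 0.117785 = 4.902102
step 2→3:
  ẍ = (ẋ'−ẋ)/dt = (-0.769179123−-0.872344106)/0.043735 = 2.358866
  θ̈ = (θ̇'−θ̇)/dt = (1.823817991−1.731955730)/0.043735 = 2.100429
  sinθ=0.339888, cosθ=0.940466
  F = (M+m)·ẍ + m·l·cosθ·θ̈ − m·l·sinθ·θ̇² = 5.637995 + 0.307439 − 0.158678 = 5.786756
step 3→4:
  ẍ = (ẋ'−ẋ)/dt = (-0.523485271−-0.769179123)/0.043735 = 5.617786
  θ̈ = (θ̇'−θ̇)/dt = (1.733197414−1.823817991)/0.043735 = -2.072038
  sinθ=0.410083, cosθ=0.912048
  F = (M+m)·ẍ + m·l·cosθ·θ̈ − m·l·sinθ·θ̇² = 13.427238 + -0.294119 − 0.212296 = 12.920823
step 4→5:
  ẍ = (ẋ'−ẋ)/dt = (-0.537614845−-0.523485271)/0.043735 = -0.323072
  θ̈ = (θ̇'−θ̇)/dt = (2.145326443−1.733197414)/0.043735 = 9.423323
  sinθ=0.481451, cosθ=0.876473
  F = (M+m)·ẍ + m·l·cosθ·θ̈ − m·l·sinθ·θ̇² = -0.772185 + 1.285435 − 0.225090 = 0.288160
step 5→6:
  ẍ = (ẋ'−ẋ)/dt = (-0.501674851−-0.537614845)/0.043735 = 0.821767
  θ̈ = (θ̇'−θ̇)/dt = (2.529973948−2.145326443)/0.043735 = 8.794958
  sinθ=0.546443, cosθ=0.837497
  F = (M+m)·ẍ + m·l·cosθ·θ̈ − m·l·sinθ·θ̇² = 1.964131 + 1.146368 − 0.391416 = 2.719083
step 6→7:
  ẍ = (ẋ'−ẋ)/dt = (-0.662090816−-0.501674851)/0.043735 = -3.667908
  θ̈ = (θ̇'−θ̇)/dt = (3.269020920−2.529973948)/0.043735 = 16.898296
  sinθ=0.622503, cosθ=0.782618
  F = (M+m)·ẍ + m·l·cosθ·θ̈ − m·l·sinθ·θ̇² = -8.766777 + 2.058258 − 0.620127 = -7.328646
step 7→8:
  ẍ = (ẋ'−ẋ)/dt = (-0.638047234−-0.662090816)/0.043735 = 0.549756
  θ̈ = (θ̇'−θ̇)/dt = (3.806376773−3.269020920)/0.043735 = 12.286632
  sinθ=0.705115, cosθ=0.709093
  F = (M+m)·ẍ + m·l·cosθ·θ̈ − m·l·sinθ·θ̇² = 1.313988 + 1.355950 − 1.172742 = 1.497196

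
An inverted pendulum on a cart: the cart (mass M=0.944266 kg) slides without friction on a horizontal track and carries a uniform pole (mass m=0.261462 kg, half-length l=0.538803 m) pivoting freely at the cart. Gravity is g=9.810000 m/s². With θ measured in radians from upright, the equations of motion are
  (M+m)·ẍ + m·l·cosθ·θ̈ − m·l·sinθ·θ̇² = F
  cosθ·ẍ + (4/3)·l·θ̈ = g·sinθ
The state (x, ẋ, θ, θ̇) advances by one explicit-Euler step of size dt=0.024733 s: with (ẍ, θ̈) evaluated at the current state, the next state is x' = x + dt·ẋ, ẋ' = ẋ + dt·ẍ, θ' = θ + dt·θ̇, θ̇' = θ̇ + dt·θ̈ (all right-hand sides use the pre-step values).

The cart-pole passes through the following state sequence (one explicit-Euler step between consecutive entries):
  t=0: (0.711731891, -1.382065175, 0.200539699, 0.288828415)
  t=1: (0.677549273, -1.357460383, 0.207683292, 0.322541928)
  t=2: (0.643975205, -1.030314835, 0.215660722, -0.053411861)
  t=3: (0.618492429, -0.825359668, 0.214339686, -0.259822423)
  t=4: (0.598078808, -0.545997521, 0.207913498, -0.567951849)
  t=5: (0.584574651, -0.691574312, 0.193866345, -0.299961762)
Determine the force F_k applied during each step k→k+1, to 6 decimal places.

step 0→1:
  ẍ = (ẋ'−ẋ)/dt = (-1.357460383−-1.382065175)/0.024733 = 0.994816
  θ̈ = (θ̇'−θ̇)/dt = (0.322541928−0.288828415)/0.024733 = 1.363098
  sinθ=0.199198, cosθ=0.979959
  F = (M+m)·ẍ + m·l·cosθ·θ̈ − m·l·sinθ·θ̇² = 1.199478 + 0.188180 − 0.002341 = 1.385317
step 1→2:
  ẍ = (ẋ'−ẋ)/dt = (-1.030314835−-1.357460383)/0.024733 = 13.227087
  θ̈ = (θ̇'−θ̇)/dt = (-0.053411861−0.322541928)/0.024733 = -15.200493
  sinθ=0.206194, cosθ=0.978511
  F = (M+m)·ẍ + m·l·cosθ·θ̈ − m·l·sinθ·θ̇² = 15.948269 + -2.095376 − 0.003022 = 13.849871
step 2→3:
  ẍ = (ẋ'−ẋ)/dt = (-0.825359668−-1.030314835)/0.024733 = 8.286709
  θ̈ = (θ̇'−θ̇)/dt = (-0.259822423−-0.053411861)/0.024733 = -8.345553
  sinθ=0.213993, cosθ=0.976835
  F = (M+m)·ẍ + m·l·cosθ·θ̈ − m·l·sinθ·θ̇² = 9.991517 + -1.148458 − 0.000086 = 8.842973
step 3→4:
  ẍ = (ẋ'−ẋ)/dt = (-0.545997521−-0.825359668)/0.024733 = 11.295118
  θ̈ = (θ̇'−θ̇)/dt = (-0.567951849−-0.259822423)/0.024733 = -12.458231
  sinθ=0.212702, cosθ=0.977117
  F = (M+m)·ẍ + m·l·cosθ·θ̈ − m·l·sinθ·θ̇² = 13.618840 + -1.714911 − 0.002023 = 11.901906
step 4→5:
  ẍ = (ẋ'−ẋ)/dt = (-0.691574312−-0.545997521)/0.024733 = -5.885933
  θ̈ = (θ̇'−θ̇)/dt = (-0.299961762−-0.567951849)/0.024733 = 10.835325
  sinθ=0.206419, cosθ=0.978464
  F = (M+m)·ẍ + m·l·cosθ·θ̈ − m·l·sinθ·θ̇² = -7.096835 + 1.493569 − 0.009380 = -5.612646

F_0 = 1.385317 N
F_1 = 13.849871 N
F_2 = 8.842973 N
F_3 = 11.901906 N
F_4 = -5.612646 N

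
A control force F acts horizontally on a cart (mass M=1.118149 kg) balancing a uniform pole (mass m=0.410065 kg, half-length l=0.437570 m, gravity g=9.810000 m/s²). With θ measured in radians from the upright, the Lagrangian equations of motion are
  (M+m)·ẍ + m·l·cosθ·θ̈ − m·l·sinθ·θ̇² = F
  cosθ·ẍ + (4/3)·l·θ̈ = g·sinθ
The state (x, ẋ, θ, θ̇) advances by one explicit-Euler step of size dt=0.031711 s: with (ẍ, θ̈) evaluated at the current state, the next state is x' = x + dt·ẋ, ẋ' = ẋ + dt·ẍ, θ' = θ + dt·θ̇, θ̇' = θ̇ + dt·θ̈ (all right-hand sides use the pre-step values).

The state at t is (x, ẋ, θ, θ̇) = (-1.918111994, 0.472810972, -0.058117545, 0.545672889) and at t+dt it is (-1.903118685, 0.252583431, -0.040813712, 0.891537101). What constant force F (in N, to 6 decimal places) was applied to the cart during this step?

F = -8.656366 N

ẍ = (ẋ'−ẋ)/dt = (0.252583431−0.472810972)/0.031711 = -6.944831
θ̈ = (θ̇'−θ̇)/dt = (0.891537101−0.545672889)/0.031711 = 10.906758
sinθ=-0.058085, cosθ=0.998312
F = (M+m)·ẍ + m·l·cosθ·θ̈ − m·l·sinθ·θ̇² = -10.613188 + 1.953719 − -0.003103 = -8.656366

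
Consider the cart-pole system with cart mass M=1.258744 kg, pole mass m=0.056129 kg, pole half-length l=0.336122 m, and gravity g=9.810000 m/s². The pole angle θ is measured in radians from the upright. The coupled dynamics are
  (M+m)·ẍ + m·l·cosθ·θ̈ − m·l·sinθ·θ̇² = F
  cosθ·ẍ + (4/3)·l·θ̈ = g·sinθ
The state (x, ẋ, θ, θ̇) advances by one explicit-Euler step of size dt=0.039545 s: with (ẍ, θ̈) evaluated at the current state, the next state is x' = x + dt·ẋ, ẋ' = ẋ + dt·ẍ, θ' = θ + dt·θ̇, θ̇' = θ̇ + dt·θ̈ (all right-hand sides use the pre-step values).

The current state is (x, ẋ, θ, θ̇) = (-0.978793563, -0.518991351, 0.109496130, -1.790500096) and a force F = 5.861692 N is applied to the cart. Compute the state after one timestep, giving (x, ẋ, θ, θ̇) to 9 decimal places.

(-0.999317076, -0.338129120, 0.038690804, -2.097054832)

sinθ=0.109277462, cosθ=0.994011286
temp = (F + m·l·θ̇²·sinθ)/(M+m) = (5.861692 + 0.006609423)/1.314873 = 4.463017662
θ̈ = (g·sinθ − cosθ·temp)/(l·(4/3 − m·cos²θ/(M+m))) = -7.752047952
ẍ = temp − m·l·θ̈·cosθ/(M+m) = 4.573580252
Euler: x'=-0.978793563+0.039545·-0.518991351=-0.999317076, ẋ'=-0.518991351+0.039545·4.573580252=-0.338129120
       θ'=0.109496130+0.039545·-1.790500096=0.038690804, θ̇'=-1.790500096+0.039545·-7.752047952=-2.097054832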